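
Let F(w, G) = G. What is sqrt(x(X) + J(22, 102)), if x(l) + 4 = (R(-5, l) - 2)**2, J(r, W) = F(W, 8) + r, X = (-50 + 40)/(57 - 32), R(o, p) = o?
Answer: 5*sqrt(3) ≈ 8.6602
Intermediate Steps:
X = -2/5 (X = -10/25 = -10*1/25 = -2/5 ≈ -0.40000)
J(r, W) = 8 + r
x(l) = 45 (x(l) = -4 + (-5 - 2)**2 = -4 + (-7)**2 = -4 + 49 = 45)
sqrt(x(X) + J(22, 102)) = sqrt(45 + (8 + 22)) = sqrt(45 + 30) = sqrt(75) = 5*sqrt(3)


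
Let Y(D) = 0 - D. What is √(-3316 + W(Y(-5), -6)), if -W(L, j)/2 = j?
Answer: 2*I*√826 ≈ 57.48*I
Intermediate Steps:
Y(D) = -D
W(L, j) = -2*j
√(-3316 + W(Y(-5), -6)) = √(-3316 - 2*(-6)) = √(-3316 + 12) = √(-3304) = 2*I*√826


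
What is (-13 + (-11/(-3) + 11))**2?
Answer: 25/9 ≈ 2.7778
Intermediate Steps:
(-13 + (-11/(-3) + 11))**2 = (-13 + (-11*(-1/3) + 11))**2 = (-13 + (11/3 + 11))**2 = (-13 + 44/3)**2 = (5/3)**2 = 25/9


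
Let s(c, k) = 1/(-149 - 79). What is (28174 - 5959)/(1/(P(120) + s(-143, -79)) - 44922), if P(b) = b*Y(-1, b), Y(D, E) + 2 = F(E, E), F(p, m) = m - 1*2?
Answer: -4700337079/9504773438 ≈ -0.49452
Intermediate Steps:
F(p, m) = -2 + m (F(p, m) = m - 2 = -2 + m)
s(c, k) = -1/228 (s(c, k) = 1/(-228) = -1/228)
Y(D, E) = -4 + E (Y(D, E) = -2 + (-2 + E) = -4 + E)
P(b) = b*(-4 + b)
(28174 - 5959)/(1/(P(120) + s(-143, -79)) - 44922) = (28174 - 5959)/(1/(120*(-4 + 120) - 1/228) - 44922) = 22215/(1/(120*116 - 1/228) - 44922) = 22215/(1/(13920 - 1/228) - 44922) = 22215/(1/(3173759/228) - 44922) = 22215/(228/3173759 - 44922) = 22215/(-142571601570/3173759) = 22215*(-3173759/142571601570) = -4700337079/9504773438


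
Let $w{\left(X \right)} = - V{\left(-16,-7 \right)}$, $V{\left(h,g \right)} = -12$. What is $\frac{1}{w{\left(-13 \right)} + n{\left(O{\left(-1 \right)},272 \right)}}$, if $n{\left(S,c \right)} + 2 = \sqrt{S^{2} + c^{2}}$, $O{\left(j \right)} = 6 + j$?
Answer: $- \frac{10}{73909} + \frac{\sqrt{74009}}{73909} \approx 0.0035455$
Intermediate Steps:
$w{\left(X \right)} = 12$ ($w{\left(X \right)} = \left(-1\right) \left(-12\right) = 12$)
$n{\left(S,c \right)} = -2 + \sqrt{S^{2} + c^{2}}$
$\frac{1}{w{\left(-13 \right)} + n{\left(O{\left(-1 \right)},272 \right)}} = \frac{1}{12 - \left(2 - \sqrt{\left(6 - 1\right)^{2} + 272^{2}}\right)} = \frac{1}{12 - \left(2 - \sqrt{5^{2} + 73984}\right)} = \frac{1}{12 - \left(2 - \sqrt{25 + 73984}\right)} = \frac{1}{12 - \left(2 - \sqrt{74009}\right)} = \frac{1}{10 + \sqrt{74009}}$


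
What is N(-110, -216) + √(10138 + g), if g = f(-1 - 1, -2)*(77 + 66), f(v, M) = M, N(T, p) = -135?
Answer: -135 + 2*√2463 ≈ -35.743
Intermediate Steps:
g = -286 (g = -2*(77 + 66) = -2*143 = -286)
N(-110, -216) + √(10138 + g) = -135 + √(10138 - 286) = -135 + √9852 = -135 + 2*√2463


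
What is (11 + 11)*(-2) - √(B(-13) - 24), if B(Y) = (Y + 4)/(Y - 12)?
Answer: -44 - I*√591/5 ≈ -44.0 - 4.8621*I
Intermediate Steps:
B(Y) = (4 + Y)/(-12 + Y)
(11 + 11)*(-2) - √(B(-13) - 24) = (11 + 11)*(-2) - √((4 - 13)/(-12 - 13) - 24) = 22*(-2) - √(-9/(-25) - 24) = -44 - √(-1/25*(-9) - 24) = -44 - √(9/25 - 24) = -44 - √(-591/25) = -44 - I*√591/5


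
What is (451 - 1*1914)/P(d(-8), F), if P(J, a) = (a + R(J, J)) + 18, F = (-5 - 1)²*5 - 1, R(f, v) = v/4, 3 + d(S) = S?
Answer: -836/111 ≈ -7.5315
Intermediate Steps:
d(S) = -3 + S
R(f, v) = v/4 (R(f, v) = v*(¼) = v/4)
F = 179 (F = (-6)²*5 - 1 = 36*5 - 1 = 180 - 1 = 179)
P(J, a) = 18 + a + J/4 (P(J, a) = (a + J/4) + 18 = 18 + a + J/4)
(451 - 1*1914)/P(d(-8), F) = (451 - 1*1914)/(18 + 179 + (-3 - 8)/4) = (451 - 1914)/(18 + 179 + (¼)*(-11)) = -1463/(18 + 179 - 11/4) = -1463/777/4 = -1463*4/777 = -836/111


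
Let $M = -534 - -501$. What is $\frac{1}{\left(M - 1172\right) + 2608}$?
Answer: $\frac{1}{1403} \approx 0.00071276$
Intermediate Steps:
$M = -33$ ($M = -534 + 501 = -33$)
$\frac{1}{\left(M - 1172\right) + 2608} = \frac{1}{\left(-33 - 1172\right) + 2608} = \frac{1}{-1205 + 2608} = \frac{1}{1403}$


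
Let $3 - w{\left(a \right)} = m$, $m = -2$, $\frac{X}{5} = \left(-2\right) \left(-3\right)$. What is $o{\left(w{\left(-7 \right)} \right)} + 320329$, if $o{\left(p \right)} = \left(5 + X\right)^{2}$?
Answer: $321554$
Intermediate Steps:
$X = 30$ ($X = 5 \left(\left(-2\right) \left(-3\right)\right) = 5 \cdot 6 = 30$)
$w{\left(a \right)} = 5$ ($w{\left(a \right)} = 3 - -2 = 3 + 2 = 5$)
$o{\left(p \right)} = 1225$ ($o{\left(p \right)} = \left(5 + 30\right)^{2} = 35^{2} = 1225$)
$o{\left(w{\left(-7 \right)} \right)} + 320329 = 1225 + 320329 = 321554$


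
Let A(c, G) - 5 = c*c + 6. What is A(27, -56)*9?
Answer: 6660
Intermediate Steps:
A(c, G) = 11 + c**2 (A(c, G) = 5 + (c*c + 6) = 5 + (c**2 + 6) = 5 + (6 + c**2) = 11 + c**2)
A(27, -56)*9 = (11 + 27**2)*9 = (11 + 729)*9 = 740*9 = 6660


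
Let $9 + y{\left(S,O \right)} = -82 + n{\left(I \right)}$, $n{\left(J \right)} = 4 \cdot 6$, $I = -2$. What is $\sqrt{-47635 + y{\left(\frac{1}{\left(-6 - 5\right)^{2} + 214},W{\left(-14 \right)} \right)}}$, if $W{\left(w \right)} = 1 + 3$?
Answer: $i \sqrt{47702} \approx 218.41 i$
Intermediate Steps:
$W{\left(w \right)} = 4$
$n{\left(J \right)} = 24$
$y{\left(S,O \right)} = -67$ ($y{\left(S,O \right)} = -9 + \left(-82 + 24\right) = -9 - 58 = -67$)
$\sqrt{-47635 + y{\left(\frac{1}{\left(-6 - 5\right)^{2} + 214},W{\left(-14 \right)} \right)}} = \sqrt{-47635 - 67} = \sqrt{-47702} = i \sqrt{47702}$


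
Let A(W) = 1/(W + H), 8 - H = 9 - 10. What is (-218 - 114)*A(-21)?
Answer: 83/3 ≈ 27.667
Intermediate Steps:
H = 9 (H = 8 - (9 - 10) = 8 - 1*(-1) = 8 + 1 = 9)
A(W) = 1/(9 + W) (A(W) = 1/(W + 9) = 1/(9 + W))
(-218 - 114)*A(-21) = (-218 - 114)/(9 - 21) = -332/(-12) = -332*(-1/12) = 83/3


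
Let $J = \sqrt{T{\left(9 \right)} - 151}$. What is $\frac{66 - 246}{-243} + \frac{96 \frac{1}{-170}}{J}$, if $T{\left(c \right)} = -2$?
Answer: $\frac{20}{27} + \frac{16 i \sqrt{17}}{1445} \approx 0.74074 + 0.045654 i$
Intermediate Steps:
$J = 3 i \sqrt{17}$ ($J = \sqrt{-2 - 151} = \sqrt{-153} = 3 i \sqrt{17} \approx 12.369 i$)
$\frac{66 - 246}{-243} + \frac{96 \frac{1}{-170}}{J} = \frac{66 - 246}{-243} + \frac{96 \frac{1}{-170}}{3 i \sqrt{17}} = \left(66 - 246\right) \left(- \frac{1}{243}\right) + 96 \left(- \frac{1}{170}\right) \left(- \frac{i \sqrt{17}}{51}\right) = \left(-180\right) \left(- \frac{1}{243}\right) - \frac{48 \left(- \frac{i \sqrt{17}}{51}\right)}{85} = \frac{20}{27} + \frac{16 i \sqrt{17}}{1445}$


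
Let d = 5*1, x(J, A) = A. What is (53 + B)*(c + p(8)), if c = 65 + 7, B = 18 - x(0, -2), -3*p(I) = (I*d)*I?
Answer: -7592/3 ≈ -2530.7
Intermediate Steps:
d = 5
p(I) = -5*I**2/3 (p(I) = -I*5*I/3 = -5*I*I/3 = -5*I**2/3)
B = 20 (B = 18 - 1*(-2) = 18 + 2 = 20)
c = 72
(53 + B)*(c + p(8)) = (53 + 20)*(72 - 5/3*8**2) = 73*(72 - 5/3*64) = 73*(72 - 320/3) = 73*(-104/3) = -7592/3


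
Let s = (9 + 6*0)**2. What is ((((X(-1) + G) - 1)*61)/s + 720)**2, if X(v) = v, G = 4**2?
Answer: 3501562276/6561 ≈ 5.3369e+5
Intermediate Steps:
G = 16
s = 81 (s = (9 + 0)**2 = 9**2 = 81)
((((X(-1) + G) - 1)*61)/s + 720)**2 = ((((-1 + 16) - 1)*61)/81 + 720)**2 = (((15 - 1)*61)*(1/81) + 720)**2 = ((14*61)*(1/81) + 720)**2 = (854*(1/81) + 720)**2 = (854/81 + 720)**2 = (59174/81)**2 = 3501562276/6561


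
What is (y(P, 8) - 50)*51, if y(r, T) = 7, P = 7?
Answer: -2193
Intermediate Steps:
(y(P, 8) - 50)*51 = (7 - 50)*51 = -43*51 = -2193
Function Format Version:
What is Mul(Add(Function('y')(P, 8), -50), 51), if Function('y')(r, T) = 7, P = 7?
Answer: -2193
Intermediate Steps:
Mul(Add(Function('y')(P, 8), -50), 51) = Mul(Add(7, -50), 51) = Mul(-43, 51) = -2193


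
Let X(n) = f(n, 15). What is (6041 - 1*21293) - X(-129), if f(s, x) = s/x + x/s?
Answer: -3277306/215 ≈ -15243.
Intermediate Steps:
X(n) = 15/n + n/15 (X(n) = n/15 + 15/n = 15/n + n/15)
(6041 - 1*21293) - X(-129) = (6041 - 1*21293) - (15/(-129) + (1/15)*(-129)) = (6041 - 21293) - (15*(-1/129) - 43/5) = -15252 - (-5/43 - 43/5) = -15252 - 1*(-1874/215) = -15252 + 1874/215 = -3277306/215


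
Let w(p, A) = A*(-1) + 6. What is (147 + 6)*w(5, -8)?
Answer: 2142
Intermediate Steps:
w(p, A) = 6 - A (w(p, A) = -A + 6 = 6 - A)
(147 + 6)*w(5, -8) = (147 + 6)*(6 - 1*(-8)) = 153*(6 + 8) = 153*14 = 2142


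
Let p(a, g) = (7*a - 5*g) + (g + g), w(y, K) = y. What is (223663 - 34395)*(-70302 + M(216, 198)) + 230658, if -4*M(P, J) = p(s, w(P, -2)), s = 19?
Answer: -13281320023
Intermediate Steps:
p(a, g) = -3*g + 7*a (p(a, g) = (-5*g + 7*a) + 2*g = -3*g + 7*a)
M(P, J) = -133/4 + 3*P/4 (M(P, J) = -(-3*P + 7*19)/4 = -(-3*P + 133)/4 = -(133 - 3*P)/4 = -133/4 + 3*P/4)
(223663 - 34395)*(-70302 + M(216, 198)) + 230658 = (223663 - 34395)*(-70302 + (-133/4 + (¾)*216)) + 230658 = 189268*(-70302 + (-133/4 + 162)) + 230658 = 189268*(-70302 + 515/4) + 230658 = 189268*(-280693/4) + 230658 = -13281550681 + 230658 = -13281320023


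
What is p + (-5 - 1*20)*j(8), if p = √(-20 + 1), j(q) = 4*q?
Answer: -800 + I*√19 ≈ -800.0 + 4.3589*I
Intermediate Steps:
p = I*√19 (p = √(-19) = I*√19 ≈ 4.3589*I)
p + (-5 - 1*20)*j(8) = I*√19 + (-5 - 1*20)*(4*8) = I*√19 + (-5 - 20)*32 = I*√19 - 25*32 = I*√19 - 800 = -800 + I*√19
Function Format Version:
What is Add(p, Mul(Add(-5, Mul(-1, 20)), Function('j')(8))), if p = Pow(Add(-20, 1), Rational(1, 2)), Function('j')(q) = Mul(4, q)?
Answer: Add(-800, Mul(I, Pow(19, Rational(1, 2)))) ≈ Add(-800.00, Mul(4.3589, I))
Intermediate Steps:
p = Mul(I, Pow(19, Rational(1, 2))) (p = Pow(-19, Rational(1, 2)) = Mul(I, Pow(19, Rational(1, 2))) ≈ Mul(4.3589, I))
Add(p, Mul(Add(-5, Mul(-1, 20)), Function('j')(8))) = Add(Mul(I, Pow(19, Rational(1, 2))), Mul(Add(-5, Mul(-1, 20)), Mul(4, 8))) = Add(Mul(I, Pow(19, Rational(1, 2))), Mul(Add(-5, -20), 32)) = Add(Mul(I, Pow(19, Rational(1, 2))), Mul(-25, 32)) = Add(Mul(I, Pow(19, Rational(1, 2))), -800) = Add(-800, Mul(I, Pow(19, Rational(1, 2))))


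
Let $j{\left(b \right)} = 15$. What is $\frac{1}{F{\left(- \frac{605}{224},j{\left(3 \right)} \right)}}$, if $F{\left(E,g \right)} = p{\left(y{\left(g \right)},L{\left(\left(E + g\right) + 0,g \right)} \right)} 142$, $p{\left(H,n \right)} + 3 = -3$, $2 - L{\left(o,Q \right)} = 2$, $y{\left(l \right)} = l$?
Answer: $- \frac{1}{852} \approx -0.0011737$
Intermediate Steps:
$L{\left(o,Q \right)} = 0$ ($L{\left(o,Q \right)} = 2 - 2 = 0$)
$p{\left(H,n \right)} = -6$ ($p{\left(H,n \right)} = -3 - 3 = -6$)
$F{\left(E,g \right)} = -852$ ($F{\left(E,g \right)} = \left(-6\right) 142 = -852$)
$\frac{1}{F{\left(- \frac{605}{224},j{\left(3 \right)} \right)}} = \frac{1}{-852} = - \frac{1}{852}$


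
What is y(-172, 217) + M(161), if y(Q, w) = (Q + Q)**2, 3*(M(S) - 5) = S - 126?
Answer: 355058/3 ≈ 1.1835e+5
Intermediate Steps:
M(S) = -37 + S/3 (M(S) = 5 + (S - 126)/3 = 5 + (-126 + S)/3 = 5 + (-42 + S/3) = -37 + S/3)
y(Q, w) = 4*Q**2 (y(Q, w) = (2*Q)**2 = 4*Q**2)
y(-172, 217) + M(161) = 4*(-172)**2 + (-37 + (1/3)*161) = 4*29584 + (-37 + 161/3) = 118336 + 50/3 = 355058/3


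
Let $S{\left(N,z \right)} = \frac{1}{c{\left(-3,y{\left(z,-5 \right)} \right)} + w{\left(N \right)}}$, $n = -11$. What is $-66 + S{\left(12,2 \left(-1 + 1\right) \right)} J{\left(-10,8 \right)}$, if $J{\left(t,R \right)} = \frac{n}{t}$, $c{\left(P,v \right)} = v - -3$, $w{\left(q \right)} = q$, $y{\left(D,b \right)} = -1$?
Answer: $- \frac{9229}{140} \approx -65.921$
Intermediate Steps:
$c{\left(P,v \right)} = 3 + v$ ($c{\left(P,v \right)} = v + 3 = 3 + v$)
$J{\left(t,R \right)} = - \frac{11}{t}$
$S{\left(N,z \right)} = \frac{1}{2 + N}$ ($S{\left(N,z \right)} = \frac{1}{\left(3 - 1\right) + N} = \frac{1}{2 + N}$)
$-66 + S{\left(12,2 \left(-1 + 1\right) \right)} J{\left(-10,8 \right)} = -66 + \frac{\left(-11\right) \frac{1}{-10}}{2 + 12} = -66 + \frac{\left(-11\right) \left(- \frac{1}{10}\right)}{14} = -66 + \frac{1}{14} \cdot \frac{11}{10} = -66 + \frac{11}{140} = - \frac{9229}{140}$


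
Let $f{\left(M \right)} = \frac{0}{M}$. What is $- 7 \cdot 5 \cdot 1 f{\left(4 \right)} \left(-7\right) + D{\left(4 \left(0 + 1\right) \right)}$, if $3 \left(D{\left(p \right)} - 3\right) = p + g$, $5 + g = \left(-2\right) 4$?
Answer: $0$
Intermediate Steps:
$f{\left(M \right)} = 0$
$g = -13$ ($g = -5 - 8 = -13$)
$D{\left(p \right)} = - \frac{4}{3} + \frac{p}{3}$ ($D{\left(p \right)} = 3 + \frac{p - 13}{3} = 3 + \frac{-13 + p}{3} = 3 + \left(- \frac{13}{3} + \frac{p}{3}\right) = - \frac{4}{3} + \frac{p}{3}$)
$- 7 \cdot 5 \cdot 1 f{\left(4 \right)} \left(-7\right) + D{\left(4 \left(0 + 1\right) \right)} = - 7 \cdot 5 \cdot 1 \cdot 0 \left(-7\right) - \left(\frac{4}{3} - \frac{4 \left(0 + 1\right)}{3}\right) = - 7 \cdot 5 \cdot 0 \left(-7\right) - \left(\frac{4}{3} - \frac{4 \cdot 1}{3}\right) = \left(-7\right) 0 \left(-7\right) + \left(- \frac{4}{3} + \frac{1}{3} \cdot 4\right) = 0 \left(-7\right) + \left(- \frac{4}{3} + \frac{4}{3}\right) = 0 + 0 = 0$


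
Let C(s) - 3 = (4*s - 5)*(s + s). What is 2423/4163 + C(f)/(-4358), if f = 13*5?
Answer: -127456505/18142354 ≈ -7.0254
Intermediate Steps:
f = 65
C(s) = 3 + 2*s*(-5 + 4*s) (C(s) = 3 + (4*s - 5)*(s + s) = 3 + (-5 + 4*s)*(2*s) = 3 + 2*s*(-5 + 4*s))
2423/4163 + C(f)/(-4358) = 2423/4163 + (3 - 10*65 + 8*65**2)/(-4358) = 2423*(1/4163) + (3 - 650 + 8*4225)*(-1/4358) = 2423/4163 + (3 - 650 + 33800)*(-1/4358) = 2423/4163 + 33153*(-1/4358) = 2423/4163 - 33153/4358 = -127456505/18142354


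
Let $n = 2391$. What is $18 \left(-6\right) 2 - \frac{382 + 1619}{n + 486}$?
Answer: $- \frac{207811}{959} \approx -216.7$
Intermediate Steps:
$18 \left(-6\right) 2 - \frac{382 + 1619}{n + 486} = 18 \left(-6\right) 2 - \frac{382 + 1619}{2391 + 486} = \left(-108\right) 2 - \frac{2001}{2877} = -216 - 2001 \cdot \frac{1}{2877} = -216 - \frac{667}{959} = - \frac{207811}{959}$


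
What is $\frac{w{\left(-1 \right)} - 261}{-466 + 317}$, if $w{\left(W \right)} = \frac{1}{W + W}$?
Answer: $\frac{523}{298} \approx 1.755$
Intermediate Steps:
$w{\left(W \right)} = \frac{1}{2 W}$
$\frac{w{\left(-1 \right)} - 261}{-466 + 317} = \frac{\frac{1}{2 \left(-1\right)} - 261}{-466 + 317} = \frac{\frac{1}{2} \left(-1\right) - 261}{-149} = \left(- \frac{1}{2} - 261\right) \left(- \frac{1}{149}\right) = \left(- \frac{523}{2}\right) \left(- \frac{1}{149}\right) = \frac{523}{298}$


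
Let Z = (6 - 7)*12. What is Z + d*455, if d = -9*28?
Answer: -114672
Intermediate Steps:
Z = -12 (Z = -1*12 = -12)
d = -252
Z + d*455 = -12 - 252*455 = -12 - 114660 = -114672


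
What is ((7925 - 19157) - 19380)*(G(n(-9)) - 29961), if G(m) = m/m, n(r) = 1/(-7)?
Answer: 917135520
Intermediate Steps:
n(r) = -⅐
G(m) = 1
((7925 - 19157) - 19380)*(G(n(-9)) - 29961) = ((7925 - 19157) - 19380)*(1 - 29961) = (-11232 - 19380)*(-29960) = -30612*(-29960) = 917135520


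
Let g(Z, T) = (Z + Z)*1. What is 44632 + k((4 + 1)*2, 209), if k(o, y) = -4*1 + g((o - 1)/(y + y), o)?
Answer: 9327261/209 ≈ 44628.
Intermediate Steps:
g(Z, T) = 2*Z (g(Z, T) = (2*Z)*1 = 2*Z)
k(o, y) = -4 + (-1 + o)/y (k(o, y) = -4*1 + 2*((o - 1)/(y + y)) = -4 + 2*((-1 + o)/((2*y))) = -4 + 2*((-1 + o)*(1/(2*y))) = -4 + 2*((-1 + o)/(2*y)) = -4 + (-1 + o)/y)
44632 + k((4 + 1)*2, 209) = 44632 + (-1 + (4 + 1)*2 - 4*209)/209 = 44632 + (-1 + 5*2 - 836)/209 = 44632 + (-1 + 10 - 836)/209 = 44632 + (1/209)*(-827) = 44632 - 827/209 = 9327261/209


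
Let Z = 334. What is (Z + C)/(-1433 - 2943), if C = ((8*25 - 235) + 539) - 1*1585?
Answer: 747/4376 ≈ 0.17070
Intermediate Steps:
C = -1081 (C = ((200 - 235) + 539) - 1585 = (-35 + 539) - 1585 = 504 - 1585 = -1081)
(Z + C)/(-1433 - 2943) = (334 - 1081)/(-1433 - 2943) = -747/(-4376) = -747*(-1/4376) = 747/4376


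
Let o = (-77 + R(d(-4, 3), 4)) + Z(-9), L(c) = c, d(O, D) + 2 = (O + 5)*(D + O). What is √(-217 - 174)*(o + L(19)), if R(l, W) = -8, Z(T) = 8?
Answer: -58*I*√391 ≈ -1146.9*I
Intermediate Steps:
d(O, D) = -2 + (5 + O)*(D + O) (d(O, D) = -2 + (O + 5)*(D + O) = -2 + (5 + O)*(D + O))
o = -77 (o = (-77 - 8) + 8 = -85 + 8 = -77)
√(-217 - 174)*(o + L(19)) = √(-217 - 174)*(-77 + 19) = √(-391)*(-58) = (I*√391)*(-58) = -58*I*√391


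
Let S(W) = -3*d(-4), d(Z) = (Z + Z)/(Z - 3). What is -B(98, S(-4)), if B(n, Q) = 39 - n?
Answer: 59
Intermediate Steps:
d(Z) = 2*Z/(-3 + Z) (d(Z) = (2*Z)/(-3 + Z) = 2*Z/(-3 + Z))
S(W) = -24/7 (S(W) = -6*(-4)/(-3 - 4) = -6*(-4)/(-7) = -6*(-4)*(-1)/7 = -3*8/7 = -24/7)
-B(98, S(-4)) = -(39 - 1*98) = -(39 - 98) = -1*(-59) = 59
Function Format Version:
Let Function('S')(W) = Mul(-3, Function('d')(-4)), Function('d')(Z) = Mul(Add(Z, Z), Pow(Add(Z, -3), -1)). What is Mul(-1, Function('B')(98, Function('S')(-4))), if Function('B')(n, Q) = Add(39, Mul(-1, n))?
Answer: 59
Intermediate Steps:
Function('d')(Z) = Mul(2, Z, Pow(Add(-3, Z), -1)) (Function('d')(Z) = Mul(Mul(2, Z), Pow(Add(-3, Z), -1)) = Mul(2, Z, Pow(Add(-3, Z), -1)))
Function('S')(W) = Rational(-24, 7) (Function('S')(W) = Mul(-3, Mul(2, -4, Pow(Add(-3, -4), -1))) = Mul(-3, Mul(2, -4, Pow(-7, -1))) = Mul(-3, Mul(2, -4, Rational(-1, 7))) = Mul(-3, Rational(8, 7)) = Rational(-24, 7))
Mul(-1, Function('B')(98, Function('S')(-4))) = Mul(-1, Add(39, Mul(-1, 98))) = Mul(-1, Add(39, -98)) = Mul(-1, -59) = 59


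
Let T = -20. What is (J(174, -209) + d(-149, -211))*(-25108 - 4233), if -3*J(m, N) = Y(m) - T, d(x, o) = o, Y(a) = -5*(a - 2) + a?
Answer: -322751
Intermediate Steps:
Y(a) = 10 - 4*a (Y(a) = -5*(-2 + a) + a = (10 - 5*a) + a = 10 - 4*a)
J(m, N) = -10 + 4*m/3 (J(m, N) = -((10 - 4*m) - 1*(-20))/3 = -((10 - 4*m) + 20)/3 = -(30 - 4*m)/3 = -10 + 4*m/3)
(J(174, -209) + d(-149, -211))*(-25108 - 4233) = ((-10 + (4/3)*174) - 211)*(-25108 - 4233) = ((-10 + 232) - 211)*(-29341) = (222 - 211)*(-29341) = 11*(-29341) = -322751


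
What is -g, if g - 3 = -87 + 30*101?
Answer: -2946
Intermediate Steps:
g = 2946 (g = 3 + (-87 + 30*101) = 3 + (-87 + 3030) = 3 + 2943 = 2946)
-g = -1*2946 = -2946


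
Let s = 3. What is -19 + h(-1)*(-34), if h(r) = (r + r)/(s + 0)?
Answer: 11/3 ≈ 3.6667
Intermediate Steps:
h(r) = 2*r/3 (h(r) = (r + r)/(3 + 0) = (2*r)/3 = (2*r)*(⅓) = 2*r/3)
-19 + h(-1)*(-34) = -19 + ((⅔)*(-1))*(-34) = -19 - ⅔*(-34) = -19 + 68/3 = 11/3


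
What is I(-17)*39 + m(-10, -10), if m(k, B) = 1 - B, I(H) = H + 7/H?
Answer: -11357/17 ≈ -668.06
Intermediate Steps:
I(-17)*39 + m(-10, -10) = (-17 + 7/(-17))*39 + (1 - 1*(-10)) = (-17 + 7*(-1/17))*39 + (1 + 10) = (-17 - 7/17)*39 + 11 = -296/17*39 + 11 = -11544/17 + 11 = -11357/17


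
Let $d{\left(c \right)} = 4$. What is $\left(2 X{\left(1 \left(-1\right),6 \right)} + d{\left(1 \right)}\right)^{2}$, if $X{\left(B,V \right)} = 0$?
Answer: $16$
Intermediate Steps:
$\left(2 X{\left(1 \left(-1\right),6 \right)} + d{\left(1 \right)}\right)^{2} = \left(2 \cdot 0 + 4\right)^{2} = \left(0 + 4\right)^{2} = 4^{2} = 16$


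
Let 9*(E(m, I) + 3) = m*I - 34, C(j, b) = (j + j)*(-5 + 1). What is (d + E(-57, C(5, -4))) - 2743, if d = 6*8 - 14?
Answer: -22162/9 ≈ -2462.4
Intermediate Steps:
d = 34 (d = 48 - 14 = 34)
C(j, b) = -8*j (C(j, b) = (2*j)*(-4) = -8*j)
E(m, I) = -61/9 + I*m/9 (E(m, I) = -3 + (m*I - 34)/9 = -3 + (I*m - 34)/9 = -3 + (-34 + I*m)/9 = -3 + (-34/9 + I*m/9) = -61/9 + I*m/9)
(d + E(-57, C(5, -4))) - 2743 = (34 + (-61/9 + (1/9)*(-8*5)*(-57))) - 2743 = (34 + (-61/9 + (1/9)*(-40)*(-57))) - 2743 = (34 + (-61/9 + 760/3)) - 2743 = (34 + 2219/9) - 2743 = 2525/9 - 2743 = -22162/9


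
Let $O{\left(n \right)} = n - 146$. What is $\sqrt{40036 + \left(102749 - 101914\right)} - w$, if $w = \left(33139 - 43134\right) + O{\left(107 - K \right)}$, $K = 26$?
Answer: $10060 + \sqrt{40871} \approx 10262.0$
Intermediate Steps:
$O{\left(n \right)} = -146 + n$ ($O{\left(n \right)} = n - 146 = -146 + n$)
$w = -10060$ ($w = \left(33139 - 43134\right) + \left(-146 + \left(107 - 26\right)\right) = -9995 + \left(-146 + \left(107 - 26\right)\right) = -9995 + \left(-146 + 81\right) = -9995 - 65 = -10060$)
$\sqrt{40036 + \left(102749 - 101914\right)} - w = \sqrt{40036 + \left(102749 - 101914\right)} - -10060 = \sqrt{40036 + 835} + 10060 = \sqrt{40871} + 10060 = 10060 + \sqrt{40871}$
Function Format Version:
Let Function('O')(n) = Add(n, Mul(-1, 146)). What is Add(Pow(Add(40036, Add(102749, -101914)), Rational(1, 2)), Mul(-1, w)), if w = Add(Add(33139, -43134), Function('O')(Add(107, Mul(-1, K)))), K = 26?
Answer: Add(10060, Pow(40871, Rational(1, 2))) ≈ 10262.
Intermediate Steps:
Function('O')(n) = Add(-146, n) (Function('O')(n) = Add(n, -146) = Add(-146, n))
w = -10060 (w = Add(Add(33139, -43134), Add(-146, Add(107, Mul(-1, 26)))) = Add(-9995, Add(-146, Add(107, -26))) = Add(-9995, Add(-146, 81)) = Add(-9995, -65) = -10060)
Add(Pow(Add(40036, Add(102749, -101914)), Rational(1, 2)), Mul(-1, w)) = Add(Pow(Add(40036, Add(102749, -101914)), Rational(1, 2)), Mul(-1, -10060)) = Add(Pow(Add(40036, 835), Rational(1, 2)), 10060) = Add(Pow(40871, Rational(1, 2)), 10060) = Add(10060, Pow(40871, Rational(1, 2)))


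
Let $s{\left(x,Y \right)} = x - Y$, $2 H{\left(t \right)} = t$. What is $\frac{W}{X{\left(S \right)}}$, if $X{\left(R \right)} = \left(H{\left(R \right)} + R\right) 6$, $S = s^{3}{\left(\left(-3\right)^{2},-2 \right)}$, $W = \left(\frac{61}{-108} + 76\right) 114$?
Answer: $\frac{154793}{215622} \approx 0.71789$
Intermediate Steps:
$H{\left(t \right)} = \frac{t}{2}$
$W = \frac{154793}{18}$ ($W = \left(61 \left(- \frac{1}{108}\right) + 76\right) 114 = \left(- \frac{61}{108} + 76\right) 114 = \frac{8147}{108} \cdot 114 = \frac{154793}{18} \approx 8599.6$)
$S = 1331$ ($S = \left(\left(-3\right)^{2} - -2\right)^{3} = \left(9 + 2\right)^{3} = 11^{3} = 1331$)
$X{\left(R \right)} = 9 R$ ($X{\left(R \right)} = \left(\frac{R}{2} + R\right) 6 = \frac{3 R}{2} \cdot 6 = 9 R$)
$\frac{W}{X{\left(S \right)}} = \frac{154793}{18 \cdot 9 \cdot 1331} = \frac{154793}{18 \cdot 11979} = \frac{154793}{18} \cdot \frac{1}{11979} = \frac{154793}{215622}$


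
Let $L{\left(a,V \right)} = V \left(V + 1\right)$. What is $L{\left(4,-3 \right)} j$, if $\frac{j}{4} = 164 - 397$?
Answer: $-5592$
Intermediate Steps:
$j = -932$ ($j = 4 \left(164 - 397\right) = 4 \left(-233\right) = -932$)
$L{\left(a,V \right)} = V \left(1 + V\right)$
$L{\left(4,-3 \right)} j = - 3 \left(1 - 3\right) \left(-932\right) = \left(-3\right) \left(-2\right) \left(-932\right) = 6 \left(-932\right) = -5592$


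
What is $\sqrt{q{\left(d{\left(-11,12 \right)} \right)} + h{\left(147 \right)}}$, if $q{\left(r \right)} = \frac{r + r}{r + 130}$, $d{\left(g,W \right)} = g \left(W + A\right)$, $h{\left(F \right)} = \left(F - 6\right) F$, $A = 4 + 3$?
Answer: $\frac{\sqrt{129390229}}{79} \approx 143.99$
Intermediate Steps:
$A = 7$
$h{\left(F \right)} = F \left(-6 + F\right)$ ($h{\left(F \right)} = \left(-6 + F\right) F = F \left(-6 + F\right)$)
$d{\left(g,W \right)} = g \left(7 + W\right)$ ($d{\left(g,W \right)} = g \left(W + 7\right) = g \left(7 + W\right)$)
$q{\left(r \right)} = \frac{2 r}{130 + r}$
$\sqrt{q{\left(d{\left(-11,12 \right)} \right)} + h{\left(147 \right)}} = \sqrt{\frac{2 \left(- 11 \left(7 + 12\right)\right)}{130 - 11 \left(7 + 12\right)} + 147 \left(-6 + 147\right)} = \sqrt{\frac{2 \left(\left(-11\right) 19\right)}{130 - 209} + 147 \cdot 141} = \sqrt{2 \left(-209\right) \frac{1}{130 - 209} + 20727} = \sqrt{2 \left(-209\right) \frac{1}{-79} + 20727} = \sqrt{2 \left(-209\right) \left(- \frac{1}{79}\right) + 20727} = \sqrt{\frac{418}{79} + 20727} = \sqrt{\frac{1637851}{79}} = \frac{\sqrt{129390229}}{79}$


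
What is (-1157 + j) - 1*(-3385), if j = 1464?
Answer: 3692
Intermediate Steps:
(-1157 + j) - 1*(-3385) = (-1157 + 1464) - 1*(-3385) = 307 + 3385 = 3692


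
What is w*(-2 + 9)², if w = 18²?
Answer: 15876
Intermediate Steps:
w = 324
w*(-2 + 9)² = 324*(-2 + 9)² = 324*7² = 324*49 = 15876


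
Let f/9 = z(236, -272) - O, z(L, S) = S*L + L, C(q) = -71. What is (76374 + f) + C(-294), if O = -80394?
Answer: 224245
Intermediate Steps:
z(L, S) = L + L*S (z(L, S) = L*S + L = L + L*S)
f = 147942 (f = 9*(236*(1 - 272) - 1*(-80394)) = 9*(236*(-271) + 80394) = 9*(-63956 + 80394) = 9*16438 = 147942)
(76374 + f) + C(-294) = (76374 + 147942) - 71 = 224316 - 71 = 224245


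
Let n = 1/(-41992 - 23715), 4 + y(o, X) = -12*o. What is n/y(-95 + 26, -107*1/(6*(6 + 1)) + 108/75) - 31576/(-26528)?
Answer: 53425178145/44884188872 ≈ 1.1903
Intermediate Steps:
y(o, X) = -4 - 12*o
n = -1/65707 (n = 1/(-65707) = -1/65707 ≈ -1.5219e-5)
n/y(-95 + 26, -107*1/(6*(6 + 1)) + 108/75) - 31576/(-26528) = -1/(65707*(-4 - 12*(-95 + 26))) - 31576/(-26528) = -1/(65707*(-4 - 12*(-69))) - 31576*(-1/26528) = -1/(65707*(-4 + 828)) + 3947/3316 = -1/65707/824 + 3947/3316 = -1/65707*1/824 + 3947/3316 = -1/54142568 + 3947/3316 = 53425178145/44884188872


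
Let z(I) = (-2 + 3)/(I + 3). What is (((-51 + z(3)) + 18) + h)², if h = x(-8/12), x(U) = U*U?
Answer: 339889/324 ≈ 1049.0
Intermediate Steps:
z(I) = 1/(3 + I)
x(U) = U²
h = 4/9 (h = (-8/12)² = (-8*1/12)² = (-⅔)² = 4/9 ≈ 0.44444)
(((-51 + z(3)) + 18) + h)² = (((-51 + 1/(3 + 3)) + 18) + 4/9)² = (((-51 + 1/6) + 18) + 4/9)² = (((-51 + ⅙) + 18) + 4/9)² = ((-305/6 + 18) + 4/9)² = (-197/6 + 4/9)² = (-583/18)² = 339889/324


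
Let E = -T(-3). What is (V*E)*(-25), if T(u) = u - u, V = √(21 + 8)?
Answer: 0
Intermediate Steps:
V = √29 ≈ 5.3852
T(u) = 0
E = 0 (E = -1*0 = 0)
(V*E)*(-25) = (√29*0)*(-25) = 0*(-25) = 0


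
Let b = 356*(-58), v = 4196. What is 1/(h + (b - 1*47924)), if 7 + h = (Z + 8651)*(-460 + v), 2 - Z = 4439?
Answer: 1/15674925 ≈ 6.3796e-8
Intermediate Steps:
Z = -4437 (Z = 2 - 1*4439 = 2 - 4439 = -4437)
h = 15743497 (h = -7 + (-4437 + 8651)*(-460 + 4196) = -7 + 4214*3736 = -7 + 15743504 = 15743497)
b = -20648
1/(h + (b - 1*47924)) = 1/(15743497 + (-20648 - 1*47924)) = 1/(15743497 + (-20648 - 47924)) = 1/(15743497 - 68572) = 1/15674925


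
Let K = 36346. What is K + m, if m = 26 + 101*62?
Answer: 42634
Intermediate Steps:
m = 6288 (m = 26 + 6262 = 6288)
K + m = 36346 + 6288 = 42634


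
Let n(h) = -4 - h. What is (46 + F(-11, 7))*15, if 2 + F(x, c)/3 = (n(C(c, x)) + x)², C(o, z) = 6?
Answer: 20445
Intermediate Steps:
F(x, c) = -6 + 3*(-10 + x)² (F(x, c) = -6 + 3*((-4 - 1*6) + x)² = -6 + 3*((-4 - 6) + x)² = -6 + 3*(-10 + x)²)
(46 + F(-11, 7))*15 = (46 + (-6 + 3*(-10 - 11)²))*15 = (46 + (-6 + 3*(-21)²))*15 = (46 + (-6 + 3*441))*15 = (46 + (-6 + 1323))*15 = (46 + 1317)*15 = 1363*15 = 20445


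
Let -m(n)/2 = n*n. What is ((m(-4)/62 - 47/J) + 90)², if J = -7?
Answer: 435765625/47089 ≈ 9254.1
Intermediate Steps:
m(n) = -2*n² (m(n) = -2*n*n = -2*n²)
((m(-4)/62 - 47/J) + 90)² = ((-2*(-4)²/62 - 47/(-7)) + 90)² = ((-2*16*(1/62) - 47*(-⅐)) + 90)² = ((-32*1/62 + 47/7) + 90)² = ((-16/31 + 47/7) + 90)² = (1345/217 + 90)² = (20875/217)² = 435765625/47089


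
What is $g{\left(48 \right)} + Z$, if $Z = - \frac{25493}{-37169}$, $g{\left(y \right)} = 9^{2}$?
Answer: $\frac{3036182}{37169} \approx 81.686$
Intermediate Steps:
$g{\left(y \right)} = 81$
$Z = \frac{25493}{37169}$ ($Z = \left(-25493\right) \left(- \frac{1}{37169}\right) = \frac{25493}{37169} \approx 0.68587$)
$g{\left(48 \right)} + Z = 81 + \frac{25493}{37169} = \frac{3036182}{37169}$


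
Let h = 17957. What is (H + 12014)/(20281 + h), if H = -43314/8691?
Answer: 17395060/55387743 ≈ 0.31406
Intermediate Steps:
H = -14438/2897 (H = -43314*1/8691 = -14438/2897 ≈ -4.9838)
(H + 12014)/(20281 + h) = (-14438/2897 + 12014)/(20281 + 17957) = (34790120/2897)/38238 = (34790120/2897)*(1/38238) = 17395060/55387743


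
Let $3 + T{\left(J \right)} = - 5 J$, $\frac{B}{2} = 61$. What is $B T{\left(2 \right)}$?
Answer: $-1586$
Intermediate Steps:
$B = 122$ ($B = 2 \cdot 61 = 122$)
$T{\left(J \right)} = -3 - 5 J$
$B T{\left(2 \right)} = 122 \left(-3 - 10\right) = 122 \left(-13\right) = -1586$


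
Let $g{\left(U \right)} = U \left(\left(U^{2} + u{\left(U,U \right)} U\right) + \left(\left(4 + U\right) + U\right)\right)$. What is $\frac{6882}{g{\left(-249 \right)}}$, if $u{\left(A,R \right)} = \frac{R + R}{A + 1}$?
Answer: $- \frac{284456}{627883961} \approx -0.00045304$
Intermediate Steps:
$u{\left(A,R \right)} = \frac{2 R}{1 + A}$
$g{\left(U \right)} = U \left(4 + U^{2} + 2 U + \frac{2 U^{2}}{1 + U}\right)$ ($g{\left(U \right)} = U \left(\left(U^{2} + \frac{2 U}{1 + U} U\right) + \left(\left(4 + U\right) + U\right)\right) = U \left(\left(U^{2} + \frac{2 U^{2}}{1 + U}\right) + \left(4 + 2 U\right)\right) = U \left(4 + U^{2} + 2 U + \frac{2 U^{2}}{1 + U}\right)$)
$\frac{6882}{g{\left(-249 \right)}} = \frac{6882}{\left(-249\right) \frac{1}{1 - 249} \left(4 + \left(-249\right)^{3} + 5 \left(-249\right)^{2} + 6 \left(-249\right)\right)} = \frac{6882}{\left(-249\right) \frac{1}{-248} \left(4 - 15438249 + 5 \cdot 62001 - 1494\right)} = \frac{6882}{\left(-249\right) \left(- \frac{1}{248}\right) \left(4 - 15438249 + 310005 - 1494\right)} = \frac{6882}{\left(-249\right) \left(- \frac{1}{248}\right) \left(-15129734\right)} = \frac{6882}{- \frac{1883651883}{124}} = 6882 \left(- \frac{124}{1883651883}\right) = - \frac{284456}{627883961}$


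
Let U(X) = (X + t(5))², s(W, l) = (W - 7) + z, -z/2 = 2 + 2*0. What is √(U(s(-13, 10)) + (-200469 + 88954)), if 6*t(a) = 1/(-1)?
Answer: I*√3993515/6 ≈ 333.06*I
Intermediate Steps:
t(a) = -⅙ (t(a) = (1/(-1))/6 = (1*(-1))/6 = (⅙)*(-1) = -⅙)
z = -4 (z = -2*(2 + 2*0) = -2*(2 + 0) = -2*2 = -4)
s(W, l) = -11 + W (s(W, l) = (W - 7) - 4 = (-7 + W) - 4 = -11 + W)
U(X) = (-⅙ + X)² (U(X) = (X - ⅙)² = (-⅙ + X)²)
√(U(s(-13, 10)) + (-200469 + 88954)) = √((-1 + 6*(-11 - 13))²/36 + (-200469 + 88954)) = √((-1 + 6*(-24))²/36 - 111515) = √((-1 - 144)²/36 - 111515) = √((1/36)*(-145)² - 111515) = √((1/36)*21025 - 111515) = √(21025/36 - 111515) = √(-3993515/36) = I*√3993515/6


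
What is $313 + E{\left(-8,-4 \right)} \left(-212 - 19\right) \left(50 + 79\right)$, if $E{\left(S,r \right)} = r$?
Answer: $119509$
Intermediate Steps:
$313 + E{\left(-8,-4 \right)} \left(-212 - 19\right) \left(50 + 79\right) = 313 - 4 \left(-212 - 19\right) \left(50 + 79\right) = 313 - 4 \left(\left(-231\right) 129\right) = 313 - -119196 = 313 + 119196 = 119509$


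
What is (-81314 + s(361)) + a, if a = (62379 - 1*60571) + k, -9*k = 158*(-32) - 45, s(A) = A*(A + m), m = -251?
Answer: -353063/9 ≈ -39229.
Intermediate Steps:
s(A) = A*(-251 + A) (s(A) = A*(A - 251) = A*(-251 + A))
k = 5101/9 (k = -(158*(-32) - 45)/9 = -(-5056 - 45)/9 = -⅑*(-5101) = 5101/9 ≈ 566.78)
a = 21373/9 (a = (62379 - 1*60571) + 5101/9 = (62379 - 60571) + 5101/9 = 1808 + 5101/9 = 21373/9 ≈ 2374.8)
(-81314 + s(361)) + a = (-81314 + 361*(-251 + 361)) + 21373/9 = (-81314 + 361*110) + 21373/9 = (-81314 + 39710) + 21373/9 = -41604 + 21373/9 = -353063/9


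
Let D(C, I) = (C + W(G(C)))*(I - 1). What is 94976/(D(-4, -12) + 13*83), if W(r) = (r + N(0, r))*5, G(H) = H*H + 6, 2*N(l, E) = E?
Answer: -47488/507 ≈ -93.665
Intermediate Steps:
N(l, E) = E/2
G(H) = 6 + H² (G(H) = H² + 6 = 6 + H²)
W(r) = 15*r/2 (W(r) = (r + r/2)*5 = (3*r/2)*5 = 15*r/2)
D(C, I) = (-1 + I)*(45 + C + 15*C²/2) (D(C, I) = (C + 15*(6 + C²)/2)*(I - 1) = (C + (45 + 15*C²/2))*(-1 + I) = (45 + C + 15*C²/2)*(-1 + I) = (-1 + I)*(45 + C + 15*C²/2))
94976/(D(-4, -12) + 13*83) = 94976/((-45 - 1*(-4) - 15/2*(-4)² - 4*(-12) + (15/2)*(-12)*(6 + (-4)²)) + 13*83) = 94976/((-45 + 4 - 15/2*16 + 48 + (15/2)*(-12)*(6 + 16)) + 1079) = 94976/((-45 + 4 - 120 + 48 + (15/2)*(-12)*22) + 1079) = 94976/((-45 + 4 - 120 + 48 - 1980) + 1079) = 94976/(-2093 + 1079) = 94976/(-1014) = 94976*(-1/1014) = -47488/507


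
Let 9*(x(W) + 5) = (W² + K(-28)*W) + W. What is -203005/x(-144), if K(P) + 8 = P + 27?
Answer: -203005/2427 ≈ -83.644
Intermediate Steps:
K(P) = 19 + P (K(P) = -8 + (P + 27) = -8 + (27 + P) = 19 + P)
x(W) = -5 - 8*W/9 + W²/9 (x(W) = -5 + ((W² + (19 - 28)*W) + W)/9 = -5 + ((W² - 9*W) + W)/9 = -5 + (W² - 8*W)/9 = -5 + (-8*W/9 + W²/9) = -5 - 8*W/9 + W²/9)
-203005/x(-144) = -203005/(-5 - 8/9*(-144) + (⅑)*(-144)²) = -203005/(-5 + 128 + (⅑)*20736) = -203005/(-5 + 128 + 2304) = -203005/2427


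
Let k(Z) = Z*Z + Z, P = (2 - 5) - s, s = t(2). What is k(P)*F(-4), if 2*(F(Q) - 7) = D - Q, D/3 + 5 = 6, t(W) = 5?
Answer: 588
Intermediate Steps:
s = 5
D = 3 (D = -15 + 3*6 = -15 + 18 = 3)
F(Q) = 17/2 - Q/2 (F(Q) = 7 + (3 - Q)/2 = 7 + (3/2 - Q/2) = 17/2 - Q/2)
P = -8 (P = (2 - 5) - 1*5 = -3 - 5 = -8)
k(Z) = Z + Z² (k(Z) = Z² + Z = Z + Z²)
k(P)*F(-4) = (-8*(1 - 8))*(17/2 - ½*(-4)) = (-8*(-7))*(17/2 + 2) = 56*(21/2) = 588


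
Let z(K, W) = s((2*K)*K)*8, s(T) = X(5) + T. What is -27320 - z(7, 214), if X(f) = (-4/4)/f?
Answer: -140512/5 ≈ -28102.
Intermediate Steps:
X(f) = -1/f (X(f) = (-4*¼)/f = -1/f)
s(T) = -⅕ + T (s(T) = -1/5 + T = -1*⅕ + T = -⅕ + T)
z(K, W) = -8/5 + 16*K² (z(K, W) = (-⅕ + (2*K)*K)*8 = (-⅕ + 2*K²)*8 = -8/5 + 16*K²)
-27320 - z(7, 214) = -27320 - (-8/5 + 16*7²) = -27320 - (-8/5 + 16*49) = -27320 - (-8/5 + 784) = -27320 - 1*3912/5 = -27320 - 3912/5 = -140512/5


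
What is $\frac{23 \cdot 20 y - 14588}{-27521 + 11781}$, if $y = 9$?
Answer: $\frac{2612}{3935} \approx 0.66379$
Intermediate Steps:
$\frac{23 \cdot 20 y - 14588}{-27521 + 11781} = \frac{23 \cdot 20 \cdot 9 - 14588}{-27521 + 11781} = \frac{460 \cdot 9 - 14588}{-15740} = \left(4140 - 14588\right) \left(- \frac{1}{15740}\right) = \left(-10448\right) \left(- \frac{1}{15740}\right) = \frac{2612}{3935}$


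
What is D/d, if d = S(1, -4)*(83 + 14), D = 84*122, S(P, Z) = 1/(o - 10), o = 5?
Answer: -51240/97 ≈ -528.25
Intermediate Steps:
S(P, Z) = -⅕ (S(P, Z) = 1/(5 - 10) = 1/(-5) = -⅕)
D = 10248
d = -97/5 (d = -(83 + 14)/5 = -⅕*97 = -97/5 ≈ -19.400)
D/d = 10248/(-97/5) = 10248*(-5/97) = -51240/97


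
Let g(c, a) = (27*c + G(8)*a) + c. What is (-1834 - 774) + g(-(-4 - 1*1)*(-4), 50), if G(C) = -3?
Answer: -3318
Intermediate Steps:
g(c, a) = -3*a + 28*c (g(c, a) = (27*c - 3*a) + c = (-3*a + 27*c) + c = -3*a + 28*c)
(-1834 - 774) + g(-(-4 - 1*1)*(-4), 50) = (-1834 - 774) + (-3*50 + 28*(-(-4 - 1*1)*(-4))) = -2608 + (-150 + 28*(-(-4 - 1)*(-4))) = -2608 + (-150 + 28*(-1*(-5)*(-4))) = -2608 + (-150 + 28*(5*(-4))) = -2608 + (-150 + 28*(-20)) = -2608 + (-150 - 560) = -2608 - 710 = -3318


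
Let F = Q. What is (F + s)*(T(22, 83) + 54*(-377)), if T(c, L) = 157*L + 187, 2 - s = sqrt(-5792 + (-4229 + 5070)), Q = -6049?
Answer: 43175580 + 7140*I*sqrt(4951) ≈ 4.3176e+7 + 5.0239e+5*I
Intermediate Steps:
F = -6049
s = 2 - I*sqrt(4951) (s = 2 - sqrt(-5792 + (-4229 + 5070)) = 2 - sqrt(-5792 + 841) = 2 - sqrt(-4951) = 2 - I*sqrt(4951) ≈ 2.0 - 70.363*I)
T(c, L) = 187 + 157*L
(F + s)*(T(22, 83) + 54*(-377)) = (-6049 + (2 - I*sqrt(4951)))*((187 + 157*83) + 54*(-377)) = (-6047 - I*sqrt(4951))*((187 + 13031) - 20358) = (-6047 - I*sqrt(4951))*(13218 - 20358) = (-6047 - I*sqrt(4951))*(-7140) = 43175580 + 7140*I*sqrt(4951)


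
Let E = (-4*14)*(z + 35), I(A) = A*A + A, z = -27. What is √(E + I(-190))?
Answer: √35462 ≈ 188.31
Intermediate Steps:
I(A) = A + A² (I(A) = A² + A = A + A²)
E = -448 (E = (-4*14)*(-27 + 35) = -56*8 = -448)
√(E + I(-190)) = √(-448 - 190*(1 - 190)) = √(-448 - 190*(-189)) = √(-448 + 35910) = √35462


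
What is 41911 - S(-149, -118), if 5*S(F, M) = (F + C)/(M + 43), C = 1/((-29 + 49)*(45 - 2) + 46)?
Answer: 14239127257/339750 ≈ 41911.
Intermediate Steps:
C = 1/906 (C = 1/(20*43 + 46) = 1/(860 + 46) = 1/906 ≈ 0.0011038)
S(F, M) = (1/906 + F)/(5*(43 + M)) (S(F, M) = ((F + 1/906)/(M + 43))/5 = ((1/906 + F)/(43 + M))/5 = (1/906 + F)/(5*(43 + M)))
41911 - S(-149, -118) = 41911 - (1 + 906*(-149))/(4530*(43 - 118)) = 41911 - (1 - 134994)/(4530*(-75)) = 41911 - (-1)*(-134993)/(4530*75) = 41911 - 1*134993/339750 = 41911 - 134993/339750 = 14239127257/339750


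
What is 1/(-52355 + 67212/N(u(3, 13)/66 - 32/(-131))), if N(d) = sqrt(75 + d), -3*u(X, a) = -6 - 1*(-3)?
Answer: -34067032015/1744521562991501 - 67212*sqrt(5625891678)/1744521562991501 ≈ -2.2418e-5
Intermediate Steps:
u(X, a) = 1 (u(X, a) = -(-6 - 1*(-3))/3 = -(-6 + 3)/3 = -1/3*(-3) = 1)
1/(-52355 + 67212/N(u(3, 13)/66 - 32/(-131))) = 1/(-52355 + 67212/(sqrt(75 + (1/66 - 32/(-131))))) = 1/(-52355 + 67212/(sqrt(75 + (1*(1/66) - 32*(-1/131))))) = 1/(-52355 + 67212/(sqrt(75 + (1/66 + 32/131)))) = 1/(-52355 + 67212/(sqrt(75 + 2243/8646))) = 1/(-52355 + 67212/(sqrt(650693/8646))) = 1/(-52355 + 67212/((sqrt(5625891678)/8646))) = 1/(-52355 + 67212*(sqrt(5625891678)/650693)) = 1/(-52355 + 67212*sqrt(5625891678)/650693)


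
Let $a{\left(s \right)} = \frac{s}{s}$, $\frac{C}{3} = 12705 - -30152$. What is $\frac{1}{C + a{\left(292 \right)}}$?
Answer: $\frac{1}{128572} \approx 7.7777 \cdot 10^{-6}$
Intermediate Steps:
$C = 128571$ ($C = 3 \left(12705 - -30152\right) = 3 \left(12705 + 30152\right) = 3 \cdot 42857 = 128571$)
$a{\left(s \right)} = 1$
$\frac{1}{C + a{\left(292 \right)}} = \frac{1}{128571 + 1} = \frac{1}{128572}$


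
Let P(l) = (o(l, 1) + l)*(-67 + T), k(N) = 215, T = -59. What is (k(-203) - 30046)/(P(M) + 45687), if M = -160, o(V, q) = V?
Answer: -29831/86007 ≈ -0.34684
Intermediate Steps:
P(l) = -252*l (P(l) = (l + l)*(-67 - 59) = (2*l)*(-126) = -252*l)
(k(-203) - 30046)/(P(M) + 45687) = (215 - 30046)/(-252*(-160) + 45687) = -29831/(40320 + 45687) = -29831/86007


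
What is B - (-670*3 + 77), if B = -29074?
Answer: -27141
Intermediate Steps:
B - (-670*3 + 77) = -29074 - (-670*3 + 77) = -29074 - (-67*30 + 77) = -29074 - (-2010 + 77) = -29074 - 1*(-1933) = -29074 + 1933 = -27141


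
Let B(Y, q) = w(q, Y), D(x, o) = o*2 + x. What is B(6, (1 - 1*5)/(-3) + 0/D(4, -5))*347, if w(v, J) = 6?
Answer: 2082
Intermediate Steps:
D(x, o) = x + 2*o (D(x, o) = 2*o + x = x + 2*o)
B(Y, q) = 6
B(6, (1 - 1*5)/(-3) + 0/D(4, -5))*347 = 6*347 = 2082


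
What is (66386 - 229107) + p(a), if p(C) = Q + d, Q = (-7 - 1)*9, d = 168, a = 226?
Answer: -162625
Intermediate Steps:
Q = -72 (Q = -8*9 = -72)
p(C) = 96 (p(C) = -72 + 168 = 96)
(66386 - 229107) + p(a) = (66386 - 229107) + 96 = -162721 + 96 = -162625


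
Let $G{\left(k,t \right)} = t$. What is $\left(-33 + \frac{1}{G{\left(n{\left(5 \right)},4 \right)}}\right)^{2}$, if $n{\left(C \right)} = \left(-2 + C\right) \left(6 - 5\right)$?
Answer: $\frac{17161}{16} \approx 1072.6$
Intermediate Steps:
$n{\left(C \right)} = -2 + C$ ($n{\left(C \right)} = \left(-2 + C\right) 1 = -2 + C$)
$\left(-33 + \frac{1}{G{\left(n{\left(5 \right)},4 \right)}}\right)^{2} = \left(-33 + \frac{1}{4}\right)^{2} = \left(- \frac{131}{4}\right)^{2} = \frac{17161}{16}$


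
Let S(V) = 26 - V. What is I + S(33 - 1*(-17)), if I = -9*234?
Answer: -2130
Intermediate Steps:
I = -2106
I + S(33 - 1*(-17)) = -2106 + (26 - (33 - 1*(-17))) = -2106 + (26 - (33 + 17)) = -2106 + (26 - 1*50) = -2106 + (26 - 50) = -2106 - 24 = -2130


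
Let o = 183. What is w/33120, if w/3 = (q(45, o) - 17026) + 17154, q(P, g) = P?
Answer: 173/11040 ≈ 0.015670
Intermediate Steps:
w = 519 (w = 3*((45 - 17026) + 17154) = 3*(-16981 + 17154) = 3*173 = 519)
w/33120 = 519/33120 = 519*(1/33120) = 173/11040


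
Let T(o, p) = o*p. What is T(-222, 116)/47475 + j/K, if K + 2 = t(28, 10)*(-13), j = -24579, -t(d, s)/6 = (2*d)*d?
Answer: -1438803043/1935429150 ≈ -0.74340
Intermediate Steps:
t(d, s) = -12*d**2 (t(d, s) = -6*2*d*d = -12*d**2)
K = 122302 (K = -2 - 12*28**2*(-13) = -2 - 12*784*(-13) = -2 - 9408*(-13) = -2 + 122304 = 122302)
T(-222, 116)/47475 + j/K = -222*116/47475 - 24579/122302 = -25752*1/47475 - 24579*1/122302 = -8584/15825 - 24579/122302 = -1438803043/1935429150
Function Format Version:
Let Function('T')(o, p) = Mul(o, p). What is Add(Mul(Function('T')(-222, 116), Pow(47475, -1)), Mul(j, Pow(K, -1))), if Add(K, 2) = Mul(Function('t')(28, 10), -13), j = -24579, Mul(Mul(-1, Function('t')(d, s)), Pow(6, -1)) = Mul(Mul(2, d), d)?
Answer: Rational(-1438803043, 1935429150) ≈ -0.74340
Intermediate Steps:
Function('t')(d, s) = Mul(-12, Pow(d, 2)) (Function('t')(d, s) = Mul(-6, Mul(Mul(2, d), d)) = Mul(-6, Mul(2, Pow(d, 2))) = Mul(-12, Pow(d, 2)))
K = 122302 (K = Add(-2, Mul(Mul(-12, Pow(28, 2)), -13)) = Add(-2, Mul(Mul(-12, 784), -13)) = Add(-2, Mul(-9408, -13)) = Add(-2, 122304) = 122302)
Add(Mul(Function('T')(-222, 116), Pow(47475, -1)), Mul(j, Pow(K, -1))) = Add(Mul(Mul(-222, 116), Pow(47475, -1)), Mul(-24579, Pow(122302, -1))) = Add(Mul(-25752, Rational(1, 47475)), Mul(-24579, Rational(1, 122302))) = Add(Rational(-8584, 15825), Rational(-24579, 122302)) = Rational(-1438803043, 1935429150)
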